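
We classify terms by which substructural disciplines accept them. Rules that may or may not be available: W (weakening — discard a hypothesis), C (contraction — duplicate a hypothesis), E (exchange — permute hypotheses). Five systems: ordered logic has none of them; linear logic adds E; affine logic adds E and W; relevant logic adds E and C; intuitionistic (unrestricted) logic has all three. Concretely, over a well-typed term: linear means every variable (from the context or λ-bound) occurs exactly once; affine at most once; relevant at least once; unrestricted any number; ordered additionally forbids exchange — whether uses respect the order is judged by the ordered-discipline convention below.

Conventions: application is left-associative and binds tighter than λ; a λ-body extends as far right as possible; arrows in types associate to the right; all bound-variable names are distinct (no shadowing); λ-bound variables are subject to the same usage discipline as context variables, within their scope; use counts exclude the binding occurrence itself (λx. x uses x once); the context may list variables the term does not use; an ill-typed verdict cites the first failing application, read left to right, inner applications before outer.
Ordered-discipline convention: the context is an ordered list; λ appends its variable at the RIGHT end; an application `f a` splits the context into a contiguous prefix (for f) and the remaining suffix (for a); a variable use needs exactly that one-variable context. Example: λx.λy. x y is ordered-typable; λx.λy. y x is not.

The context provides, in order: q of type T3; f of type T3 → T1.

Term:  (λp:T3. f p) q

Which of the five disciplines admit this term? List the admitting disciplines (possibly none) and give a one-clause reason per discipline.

admitted in: linear, affine, relevant, unrestricted
counts: q: 1×, f: 1×, p (bound): 1×
uses in reading order: f, p, q
typing: well-typed — term : T1
ordered: ✗, needs exchange: uses follow f, p, q
linear: ✓, each of q, f, p used exactly once
affine: ✓, q, f, p: no repeats, contraction unneeded
relevant: ✓, at least one use each (q, f, p)
unrestricted: ✓, well-typed at T1; no restrictions here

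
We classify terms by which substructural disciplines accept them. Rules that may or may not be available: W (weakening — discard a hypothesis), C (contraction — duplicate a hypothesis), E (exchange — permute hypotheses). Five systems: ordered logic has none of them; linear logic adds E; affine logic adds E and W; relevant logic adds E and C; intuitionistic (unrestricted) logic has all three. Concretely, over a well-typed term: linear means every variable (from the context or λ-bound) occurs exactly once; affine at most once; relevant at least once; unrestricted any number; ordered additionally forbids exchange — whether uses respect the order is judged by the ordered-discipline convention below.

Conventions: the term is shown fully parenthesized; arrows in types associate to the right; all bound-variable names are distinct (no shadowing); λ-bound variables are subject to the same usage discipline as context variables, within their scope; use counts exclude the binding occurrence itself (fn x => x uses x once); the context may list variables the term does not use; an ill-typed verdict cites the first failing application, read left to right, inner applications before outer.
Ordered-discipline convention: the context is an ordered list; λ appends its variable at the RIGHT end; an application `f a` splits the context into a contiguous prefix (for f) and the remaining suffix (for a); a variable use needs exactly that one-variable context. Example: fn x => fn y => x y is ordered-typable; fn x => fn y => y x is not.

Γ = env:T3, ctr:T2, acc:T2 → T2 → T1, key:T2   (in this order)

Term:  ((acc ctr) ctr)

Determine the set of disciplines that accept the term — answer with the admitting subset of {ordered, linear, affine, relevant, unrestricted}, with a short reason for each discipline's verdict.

accepted by: unrestricted
counts: env: 0×, ctr: 2×, acc: 1×, key: 0×
use order (left to right): acc, ctr, ctr
typing: well-typed — term : T1
ordered ✗ (needs contraction — ctr ×2; needs weakening: env, key unused)
linear ✗ (needs contraction — ctr ×2; needs weakening: env, key unused)
affine ✗ (needs contraction — ctr ×2)
relevant ✗ (needs weakening: env, key unused)
unrestricted ✓ (well-typed at T1; no restrictions here)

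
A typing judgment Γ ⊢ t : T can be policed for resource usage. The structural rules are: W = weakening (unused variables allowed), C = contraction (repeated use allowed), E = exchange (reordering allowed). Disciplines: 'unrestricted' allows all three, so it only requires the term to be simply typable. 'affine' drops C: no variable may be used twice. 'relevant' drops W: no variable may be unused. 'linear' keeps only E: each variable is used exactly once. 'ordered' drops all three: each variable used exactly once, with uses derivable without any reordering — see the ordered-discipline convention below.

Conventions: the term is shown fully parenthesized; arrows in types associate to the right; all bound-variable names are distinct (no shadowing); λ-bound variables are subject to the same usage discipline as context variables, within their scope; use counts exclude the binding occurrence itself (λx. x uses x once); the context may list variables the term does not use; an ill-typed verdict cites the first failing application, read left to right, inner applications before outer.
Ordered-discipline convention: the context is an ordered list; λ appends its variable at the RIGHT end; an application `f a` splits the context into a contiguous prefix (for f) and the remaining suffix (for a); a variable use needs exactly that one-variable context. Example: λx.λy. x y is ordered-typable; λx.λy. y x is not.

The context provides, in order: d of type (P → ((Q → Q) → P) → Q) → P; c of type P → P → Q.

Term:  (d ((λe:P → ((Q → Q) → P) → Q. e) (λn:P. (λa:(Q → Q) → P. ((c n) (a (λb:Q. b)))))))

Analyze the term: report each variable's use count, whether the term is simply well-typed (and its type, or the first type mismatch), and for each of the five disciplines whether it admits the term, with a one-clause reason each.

usage: d ×1; c ×1; e [bound] ×1; n [bound] ×1; a [bound] ×1; b [bound] ×1
left-to-right use order: d, e, c, n, a, b
typing: the term checks, with type P
ordered: ✓, d, c, e, n, a, b: once each, no exchange needed
linear: ✓, each of d, c, e, n, a, b used exactly once
affine: ✓, at most one use each (d, c, e, n, a, b)
relevant: ✓, none of d, c, e, n, a, b goes unused
unrestricted: ✓, well-typed at P; no restrictions here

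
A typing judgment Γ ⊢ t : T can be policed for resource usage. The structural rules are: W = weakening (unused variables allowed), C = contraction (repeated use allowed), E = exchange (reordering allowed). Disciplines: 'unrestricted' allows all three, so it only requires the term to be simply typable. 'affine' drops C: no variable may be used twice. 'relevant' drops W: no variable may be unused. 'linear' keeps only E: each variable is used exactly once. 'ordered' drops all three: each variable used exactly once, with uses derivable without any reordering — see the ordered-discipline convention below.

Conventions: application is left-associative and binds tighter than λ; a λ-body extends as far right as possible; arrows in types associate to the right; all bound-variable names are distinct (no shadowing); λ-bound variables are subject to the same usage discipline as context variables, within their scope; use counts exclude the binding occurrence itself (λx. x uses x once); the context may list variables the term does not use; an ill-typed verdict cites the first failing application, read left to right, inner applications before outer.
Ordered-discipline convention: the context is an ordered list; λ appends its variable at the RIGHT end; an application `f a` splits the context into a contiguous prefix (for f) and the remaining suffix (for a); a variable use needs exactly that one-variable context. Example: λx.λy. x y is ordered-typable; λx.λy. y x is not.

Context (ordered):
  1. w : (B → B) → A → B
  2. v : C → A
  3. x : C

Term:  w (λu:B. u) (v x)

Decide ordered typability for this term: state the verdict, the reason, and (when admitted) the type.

yes — single-use (w, v, x, u), ordered derivation ok; term : B
use counts: w: 1×; v: 1×; x: 1×; u [bound]: 1×
order of uses: w, u, v, x
typing: well-typed at B
summary: ordered ✓ | linear ✓ | affine ✓ | relevant ✓ | unrestricted ✓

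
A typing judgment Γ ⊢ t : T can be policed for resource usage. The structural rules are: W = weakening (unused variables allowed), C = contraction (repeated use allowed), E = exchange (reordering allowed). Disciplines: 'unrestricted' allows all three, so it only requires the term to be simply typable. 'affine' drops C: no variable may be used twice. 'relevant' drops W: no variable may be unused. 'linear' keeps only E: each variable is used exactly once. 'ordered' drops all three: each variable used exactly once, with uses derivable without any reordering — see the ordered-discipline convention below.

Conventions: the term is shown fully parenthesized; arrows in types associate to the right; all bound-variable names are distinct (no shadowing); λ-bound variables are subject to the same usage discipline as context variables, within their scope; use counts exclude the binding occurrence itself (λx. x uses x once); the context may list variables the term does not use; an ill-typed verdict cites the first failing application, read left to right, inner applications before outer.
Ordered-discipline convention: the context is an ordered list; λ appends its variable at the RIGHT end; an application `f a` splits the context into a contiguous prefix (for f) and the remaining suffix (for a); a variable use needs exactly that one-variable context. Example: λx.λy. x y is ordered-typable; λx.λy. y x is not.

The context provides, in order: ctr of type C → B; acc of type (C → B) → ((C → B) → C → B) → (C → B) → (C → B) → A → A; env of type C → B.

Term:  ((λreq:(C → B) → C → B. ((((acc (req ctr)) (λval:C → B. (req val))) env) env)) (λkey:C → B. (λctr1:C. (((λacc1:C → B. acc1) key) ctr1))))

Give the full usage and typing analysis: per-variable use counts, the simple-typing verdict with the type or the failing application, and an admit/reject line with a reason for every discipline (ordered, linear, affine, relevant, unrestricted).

use counts: ctr ×1; acc ×1; env ×2; req [bound] ×2; val [bound] ×1; key [bound] ×1; ctr1 [bound] ×1; acc1 [bound] ×1
uses in reading order: acc, req, ctr, req, val, env, env, acc1, key, ctr1
typing: well-typed — term : A → A
ordered: ✗ — repeated use of env ×2, req ×2
linear: ✗ — repeated use of env ×2, req ×2
affine: ✗ — repeated use of env ×2, req ×2
relevant: ✓ — every one of ctr, acc, env, req, val, key, ctr1, acc1 appears
unrestricted: ✓ — simply typable at A → A; W, C, E all held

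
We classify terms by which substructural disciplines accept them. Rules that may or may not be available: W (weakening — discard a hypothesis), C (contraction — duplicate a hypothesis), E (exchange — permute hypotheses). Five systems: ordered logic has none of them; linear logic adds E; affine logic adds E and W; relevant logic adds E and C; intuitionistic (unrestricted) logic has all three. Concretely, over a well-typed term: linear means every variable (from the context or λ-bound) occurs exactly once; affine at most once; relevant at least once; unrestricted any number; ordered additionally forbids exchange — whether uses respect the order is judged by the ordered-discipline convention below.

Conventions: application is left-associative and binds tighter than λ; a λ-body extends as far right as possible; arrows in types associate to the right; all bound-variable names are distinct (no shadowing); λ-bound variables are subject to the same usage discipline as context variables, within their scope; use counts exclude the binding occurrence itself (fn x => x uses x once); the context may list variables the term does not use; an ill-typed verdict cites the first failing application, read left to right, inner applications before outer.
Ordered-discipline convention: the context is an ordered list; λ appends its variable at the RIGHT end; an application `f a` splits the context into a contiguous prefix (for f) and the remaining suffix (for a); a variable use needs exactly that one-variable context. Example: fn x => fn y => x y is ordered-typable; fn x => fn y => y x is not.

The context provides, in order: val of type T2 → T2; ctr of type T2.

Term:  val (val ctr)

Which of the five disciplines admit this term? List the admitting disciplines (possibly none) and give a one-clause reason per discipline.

admitted in: relevant, unrestricted
usage: val: 2, ctr: 1
uses in reading order: val, val, ctr
typing: well-typed at T2
ordered: ✗, val ×2 used more than once (contraction)
linear: ✗, val ×2 used more than once (contraction)
affine: ✗, val ×2 used more than once (contraction)
relevant: ✓, every one of val, ctr appears
unrestricted: ✓, simply typable at T2; W, C, E all held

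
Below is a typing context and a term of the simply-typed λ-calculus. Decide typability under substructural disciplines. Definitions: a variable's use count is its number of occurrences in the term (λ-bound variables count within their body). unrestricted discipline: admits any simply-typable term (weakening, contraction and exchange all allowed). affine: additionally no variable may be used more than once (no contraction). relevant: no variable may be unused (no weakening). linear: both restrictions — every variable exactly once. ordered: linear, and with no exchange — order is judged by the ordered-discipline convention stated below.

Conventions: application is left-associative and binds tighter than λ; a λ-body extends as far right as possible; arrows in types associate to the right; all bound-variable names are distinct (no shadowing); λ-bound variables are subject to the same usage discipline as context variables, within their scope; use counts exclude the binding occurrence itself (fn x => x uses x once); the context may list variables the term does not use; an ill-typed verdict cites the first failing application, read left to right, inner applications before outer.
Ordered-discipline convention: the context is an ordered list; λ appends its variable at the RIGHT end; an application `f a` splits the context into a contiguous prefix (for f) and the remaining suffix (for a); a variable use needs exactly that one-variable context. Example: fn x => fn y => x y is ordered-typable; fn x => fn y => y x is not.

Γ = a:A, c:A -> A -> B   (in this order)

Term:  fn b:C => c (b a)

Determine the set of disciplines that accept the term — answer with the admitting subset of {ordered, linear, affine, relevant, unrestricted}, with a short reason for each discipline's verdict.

admitted by: none
use counts: a=1, c=1, b (λ-bound)=1
left-to-right use order: c, b, a
typing: ill-typed: can't apply a value of type C
ordered: ✗, fails simple typing
linear: ✗, a type mismatch blocks all five
affine: ✗, the type mismatch rejects it
relevant: ✗, not simply typable
unrestricted: ✗, fails simple typing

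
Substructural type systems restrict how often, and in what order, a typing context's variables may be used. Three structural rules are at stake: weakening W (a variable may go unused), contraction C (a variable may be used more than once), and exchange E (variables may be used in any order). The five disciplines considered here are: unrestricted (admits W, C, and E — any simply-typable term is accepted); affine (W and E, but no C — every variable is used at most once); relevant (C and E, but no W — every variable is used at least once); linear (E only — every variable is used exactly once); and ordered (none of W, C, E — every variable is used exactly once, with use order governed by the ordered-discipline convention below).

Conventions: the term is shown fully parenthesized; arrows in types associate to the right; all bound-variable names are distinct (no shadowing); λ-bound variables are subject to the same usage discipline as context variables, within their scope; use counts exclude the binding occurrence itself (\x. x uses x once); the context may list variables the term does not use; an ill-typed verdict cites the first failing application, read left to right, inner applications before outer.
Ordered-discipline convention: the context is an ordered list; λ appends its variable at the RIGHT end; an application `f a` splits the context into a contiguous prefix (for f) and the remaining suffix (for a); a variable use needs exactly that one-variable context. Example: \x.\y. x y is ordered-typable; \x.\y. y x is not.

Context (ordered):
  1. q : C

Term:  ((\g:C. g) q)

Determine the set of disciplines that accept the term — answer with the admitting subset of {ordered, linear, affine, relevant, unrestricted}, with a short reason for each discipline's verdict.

admitted by: ordered, linear, affine, relevant, unrestricted
counts: q=1; g [bound]=1
use order (left to right): g, q
typing: the term checks, with type C
ordered: ✓ — q, g: once each, no exchange needed
linear: ✓ — q, g: one use apiece
affine: ✓ — at most one use each (q, g)
relevant: ✓ — none of q, g goes unused
unrestricted: ✓ — type-checks (C) and nothing is barred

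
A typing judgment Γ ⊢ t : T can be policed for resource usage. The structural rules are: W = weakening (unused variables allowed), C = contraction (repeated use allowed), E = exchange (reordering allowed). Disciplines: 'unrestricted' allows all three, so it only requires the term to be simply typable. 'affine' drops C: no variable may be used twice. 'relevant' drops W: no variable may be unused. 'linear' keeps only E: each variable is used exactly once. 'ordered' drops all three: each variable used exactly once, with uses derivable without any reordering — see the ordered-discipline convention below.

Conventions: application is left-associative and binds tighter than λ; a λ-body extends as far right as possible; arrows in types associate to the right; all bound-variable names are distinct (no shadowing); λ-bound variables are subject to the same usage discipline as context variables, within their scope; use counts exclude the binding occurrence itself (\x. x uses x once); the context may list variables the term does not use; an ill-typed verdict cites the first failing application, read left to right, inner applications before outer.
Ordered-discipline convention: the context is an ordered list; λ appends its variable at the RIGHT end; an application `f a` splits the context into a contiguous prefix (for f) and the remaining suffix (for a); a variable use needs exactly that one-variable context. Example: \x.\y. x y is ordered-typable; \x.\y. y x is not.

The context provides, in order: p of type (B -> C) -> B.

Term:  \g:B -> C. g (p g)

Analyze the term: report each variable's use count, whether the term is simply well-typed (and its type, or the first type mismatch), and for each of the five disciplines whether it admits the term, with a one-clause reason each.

variable uses: p: 1×; g (λ-bound): 2×
left-to-right use order: g, p, g
typing: well-typed at (B -> C) -> C
ordered ✗ (g ×2 used more than once (contraction))
linear ✗ (g ×2 used more than once (contraction))
affine ✗ (g ×2 used more than once (contraction))
relevant ✓ (every one of p, g appears)
unrestricted ✓ (typability at (B -> C) -> C is all that's needed)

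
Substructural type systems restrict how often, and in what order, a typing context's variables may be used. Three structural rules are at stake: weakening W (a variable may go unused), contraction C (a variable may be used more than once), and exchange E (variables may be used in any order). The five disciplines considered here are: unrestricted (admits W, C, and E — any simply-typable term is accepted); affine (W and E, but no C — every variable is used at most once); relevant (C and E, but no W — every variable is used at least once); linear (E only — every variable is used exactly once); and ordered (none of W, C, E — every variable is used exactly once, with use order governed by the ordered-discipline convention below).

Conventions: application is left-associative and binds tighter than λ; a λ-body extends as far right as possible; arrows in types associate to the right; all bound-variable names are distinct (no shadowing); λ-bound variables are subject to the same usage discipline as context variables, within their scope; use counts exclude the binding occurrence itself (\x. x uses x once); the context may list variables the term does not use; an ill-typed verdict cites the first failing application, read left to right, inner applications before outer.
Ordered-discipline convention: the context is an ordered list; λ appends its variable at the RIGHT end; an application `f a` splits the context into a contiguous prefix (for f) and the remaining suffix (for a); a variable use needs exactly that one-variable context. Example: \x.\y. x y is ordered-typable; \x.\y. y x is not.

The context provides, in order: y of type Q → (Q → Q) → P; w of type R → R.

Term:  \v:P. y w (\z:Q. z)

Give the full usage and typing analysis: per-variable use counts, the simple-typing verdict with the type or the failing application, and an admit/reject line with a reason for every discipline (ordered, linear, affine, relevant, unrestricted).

usage: y ×1, w ×1, v [bound] ×0, z [bound] ×1
uses in reading order: y, w, z
typing: ill-typed: an argument R → R mismatches the expected Q
ordered ✗ (a type mismatch blocks all five)
linear ✗ (the type mismatch rejects it)
affine ✗ (not simply typable)
relevant ✗ (fails simple typing)
unrestricted ✗ (a type mismatch blocks all five)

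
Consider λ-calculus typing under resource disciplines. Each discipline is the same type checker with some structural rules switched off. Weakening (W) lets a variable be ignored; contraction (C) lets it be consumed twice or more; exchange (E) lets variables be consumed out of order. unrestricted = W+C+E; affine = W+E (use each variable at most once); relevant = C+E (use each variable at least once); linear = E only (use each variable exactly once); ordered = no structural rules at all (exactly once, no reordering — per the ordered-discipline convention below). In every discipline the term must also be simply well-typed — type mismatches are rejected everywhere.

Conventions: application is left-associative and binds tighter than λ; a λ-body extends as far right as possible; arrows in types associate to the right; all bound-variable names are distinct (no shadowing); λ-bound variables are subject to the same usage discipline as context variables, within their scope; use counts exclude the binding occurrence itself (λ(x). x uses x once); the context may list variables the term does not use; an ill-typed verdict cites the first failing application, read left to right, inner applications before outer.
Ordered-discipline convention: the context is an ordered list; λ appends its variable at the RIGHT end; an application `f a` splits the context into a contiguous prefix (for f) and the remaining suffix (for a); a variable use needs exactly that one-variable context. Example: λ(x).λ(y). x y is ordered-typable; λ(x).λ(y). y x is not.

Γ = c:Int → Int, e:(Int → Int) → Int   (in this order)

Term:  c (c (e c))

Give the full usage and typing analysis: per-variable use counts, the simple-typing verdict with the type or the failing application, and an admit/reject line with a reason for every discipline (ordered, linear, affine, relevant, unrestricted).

usage: c=3; e=1
use order (left to right): c, c, e, c
typing: well-typed — term : Int
ordered ✗ (uses contraction: c ×3)
linear ✗ (uses contraction: c ×3)
affine ✗ (uses contraction: c ×3)
relevant ✓ (c, e: all used, weakening unneeded)
unrestricted ✓ (type-checks (Int) and nothing is barred)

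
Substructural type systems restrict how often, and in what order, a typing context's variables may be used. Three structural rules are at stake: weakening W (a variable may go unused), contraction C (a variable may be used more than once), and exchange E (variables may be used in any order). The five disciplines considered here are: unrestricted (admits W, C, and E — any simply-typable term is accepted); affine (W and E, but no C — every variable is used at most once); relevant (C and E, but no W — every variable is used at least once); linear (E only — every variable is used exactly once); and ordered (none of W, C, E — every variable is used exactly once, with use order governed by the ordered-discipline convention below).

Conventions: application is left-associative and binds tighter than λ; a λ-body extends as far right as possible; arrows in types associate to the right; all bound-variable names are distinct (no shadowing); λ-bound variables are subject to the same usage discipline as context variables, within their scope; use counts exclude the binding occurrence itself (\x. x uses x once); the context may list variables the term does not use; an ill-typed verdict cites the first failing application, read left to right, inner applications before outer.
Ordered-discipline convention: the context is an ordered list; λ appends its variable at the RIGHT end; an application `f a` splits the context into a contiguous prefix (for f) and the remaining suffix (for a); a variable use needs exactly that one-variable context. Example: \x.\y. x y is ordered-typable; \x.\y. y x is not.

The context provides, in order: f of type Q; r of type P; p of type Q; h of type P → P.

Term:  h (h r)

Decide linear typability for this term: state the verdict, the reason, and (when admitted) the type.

no — uses contraction: h ×2; unused: f, p — weakening required
use counts: f=0; r=1; p=0; h=2
use order (left to right): h, h, r
typing: the term checks, with type P
across the five disciplines: ordered ✗, linear ✗, affine ✗, relevant ✗, unrestricted ✓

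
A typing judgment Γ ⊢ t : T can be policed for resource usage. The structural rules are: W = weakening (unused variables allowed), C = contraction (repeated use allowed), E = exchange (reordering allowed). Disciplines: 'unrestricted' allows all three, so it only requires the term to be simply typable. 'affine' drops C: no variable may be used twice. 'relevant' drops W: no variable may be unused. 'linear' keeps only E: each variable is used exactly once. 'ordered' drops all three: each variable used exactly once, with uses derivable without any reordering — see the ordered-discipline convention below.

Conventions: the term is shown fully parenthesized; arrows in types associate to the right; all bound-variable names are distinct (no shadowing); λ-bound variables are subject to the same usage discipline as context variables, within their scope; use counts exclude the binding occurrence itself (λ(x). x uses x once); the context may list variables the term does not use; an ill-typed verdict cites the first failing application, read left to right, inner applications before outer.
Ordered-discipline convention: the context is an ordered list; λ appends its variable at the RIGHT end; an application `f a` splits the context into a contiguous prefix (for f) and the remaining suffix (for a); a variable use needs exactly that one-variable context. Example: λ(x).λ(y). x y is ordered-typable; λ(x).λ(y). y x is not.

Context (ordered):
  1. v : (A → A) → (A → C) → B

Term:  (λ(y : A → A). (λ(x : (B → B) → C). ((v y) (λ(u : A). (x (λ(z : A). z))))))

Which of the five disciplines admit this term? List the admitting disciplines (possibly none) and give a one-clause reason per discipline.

admitting disciplines: none
variable uses: v: 1, y (bound): 1, x (bound): 1, u (bound): 0, z (bound): 1
left-to-right use order: v, y, x, z
typing: ill-typed: a function awaiting B → B gets A → A
ordered: ✗ — a type mismatch blocks all five
linear: ✗ — the type mismatch rejects it
affine: ✗ — not simply typable
relevant: ✗ — fails simple typing
unrestricted: ✗ — a type mismatch blocks all five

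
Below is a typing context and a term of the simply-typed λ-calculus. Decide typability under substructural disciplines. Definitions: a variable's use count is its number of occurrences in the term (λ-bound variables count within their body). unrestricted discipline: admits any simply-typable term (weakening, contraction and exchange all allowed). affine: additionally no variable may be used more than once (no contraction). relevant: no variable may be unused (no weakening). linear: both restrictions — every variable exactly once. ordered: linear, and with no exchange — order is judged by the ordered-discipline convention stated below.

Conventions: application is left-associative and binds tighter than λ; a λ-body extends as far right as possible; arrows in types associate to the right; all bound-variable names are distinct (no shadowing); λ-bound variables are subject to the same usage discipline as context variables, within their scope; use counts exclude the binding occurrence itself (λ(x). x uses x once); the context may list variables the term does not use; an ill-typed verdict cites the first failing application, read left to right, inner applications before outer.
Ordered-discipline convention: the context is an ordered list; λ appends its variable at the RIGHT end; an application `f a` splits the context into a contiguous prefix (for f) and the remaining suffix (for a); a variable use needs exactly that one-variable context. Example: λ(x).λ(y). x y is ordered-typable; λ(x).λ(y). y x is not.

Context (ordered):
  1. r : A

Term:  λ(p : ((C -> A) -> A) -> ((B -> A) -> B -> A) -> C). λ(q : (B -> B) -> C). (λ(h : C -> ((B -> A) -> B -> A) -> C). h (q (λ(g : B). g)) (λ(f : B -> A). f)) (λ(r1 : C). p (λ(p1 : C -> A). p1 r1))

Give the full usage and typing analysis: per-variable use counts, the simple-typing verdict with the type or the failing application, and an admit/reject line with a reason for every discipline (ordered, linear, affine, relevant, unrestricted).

counts: r=0; p (bound)=1; q (bound)=1; h (bound)=1; g (bound)=1; f (bound)=1; r1 (bound)=1; p1 (bound)=1
left-to-right use order: h, q, g, f, p, p1, r1
typing: ✓ — (((C -> A) -> A) -> ((B -> A) -> B -> A) -> C) -> ((B -> B) -> C) -> C
ordered: ✗ — r left unused
linear: ✗ — r left unused
affine: ✓ — at most one use each (r, p, q, h, g, f, r1, p1)
relevant: ✗ — r left unused
unrestricted: ✓ — well-typed at (((C -> A) -> A) -> ((B -> A) -> B -> A) -> C) -> ((B -> B) -> C) -> C; no restrictions here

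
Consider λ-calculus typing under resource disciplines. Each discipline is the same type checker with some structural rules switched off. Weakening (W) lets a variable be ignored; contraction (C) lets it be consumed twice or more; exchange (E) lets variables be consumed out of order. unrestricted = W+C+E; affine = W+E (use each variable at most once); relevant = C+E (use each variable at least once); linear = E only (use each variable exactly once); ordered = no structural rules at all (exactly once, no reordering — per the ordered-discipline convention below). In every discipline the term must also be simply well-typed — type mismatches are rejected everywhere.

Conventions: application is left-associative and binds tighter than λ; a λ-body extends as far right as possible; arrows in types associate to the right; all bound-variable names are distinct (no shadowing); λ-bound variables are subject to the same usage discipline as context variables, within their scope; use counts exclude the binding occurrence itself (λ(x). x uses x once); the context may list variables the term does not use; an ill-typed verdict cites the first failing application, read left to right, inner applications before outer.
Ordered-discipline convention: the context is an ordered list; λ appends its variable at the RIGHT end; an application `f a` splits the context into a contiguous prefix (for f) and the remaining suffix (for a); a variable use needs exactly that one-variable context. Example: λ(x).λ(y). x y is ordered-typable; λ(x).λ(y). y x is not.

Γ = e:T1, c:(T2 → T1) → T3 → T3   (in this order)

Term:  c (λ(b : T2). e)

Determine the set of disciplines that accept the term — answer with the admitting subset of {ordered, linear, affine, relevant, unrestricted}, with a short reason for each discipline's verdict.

admitted in: affine, unrestricted
counts: e=1, c=1, b [bound]=0
uses in reading order: c, e
typing: well-typed at T3 → T3
ordered ✗ (b left unused)
linear ✗ (b left unused)
affine ✓ (at most one use each (e, c, b))
relevant ✗ (b left unused)
unrestricted ✓ (well-typed at T3 → T3; no restrictions here)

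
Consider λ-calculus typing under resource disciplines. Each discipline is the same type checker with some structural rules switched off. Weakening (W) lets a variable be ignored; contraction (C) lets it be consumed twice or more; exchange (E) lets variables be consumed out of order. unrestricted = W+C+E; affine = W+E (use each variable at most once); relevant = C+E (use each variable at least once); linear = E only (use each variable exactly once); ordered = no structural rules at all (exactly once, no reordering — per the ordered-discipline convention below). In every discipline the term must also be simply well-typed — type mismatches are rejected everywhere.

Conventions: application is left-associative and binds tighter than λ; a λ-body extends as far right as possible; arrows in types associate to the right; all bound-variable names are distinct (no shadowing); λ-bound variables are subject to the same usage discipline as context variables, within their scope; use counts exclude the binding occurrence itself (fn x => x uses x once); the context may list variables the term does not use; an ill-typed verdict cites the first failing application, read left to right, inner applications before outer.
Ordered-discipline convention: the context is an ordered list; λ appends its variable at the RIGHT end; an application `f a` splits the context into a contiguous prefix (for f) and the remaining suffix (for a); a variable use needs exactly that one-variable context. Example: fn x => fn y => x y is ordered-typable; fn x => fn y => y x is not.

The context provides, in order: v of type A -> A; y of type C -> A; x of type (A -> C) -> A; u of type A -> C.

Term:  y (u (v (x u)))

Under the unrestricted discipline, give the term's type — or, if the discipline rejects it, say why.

term : A
use counts: v: 1×, y: 1×, x: 1×, u: 2×
order of uses: y, u, v, x, u
typing: ✓ — A
per-discipline verdicts: ordered ✗; linear ✗; affine ✗; relevant ✓; unrestricted ✓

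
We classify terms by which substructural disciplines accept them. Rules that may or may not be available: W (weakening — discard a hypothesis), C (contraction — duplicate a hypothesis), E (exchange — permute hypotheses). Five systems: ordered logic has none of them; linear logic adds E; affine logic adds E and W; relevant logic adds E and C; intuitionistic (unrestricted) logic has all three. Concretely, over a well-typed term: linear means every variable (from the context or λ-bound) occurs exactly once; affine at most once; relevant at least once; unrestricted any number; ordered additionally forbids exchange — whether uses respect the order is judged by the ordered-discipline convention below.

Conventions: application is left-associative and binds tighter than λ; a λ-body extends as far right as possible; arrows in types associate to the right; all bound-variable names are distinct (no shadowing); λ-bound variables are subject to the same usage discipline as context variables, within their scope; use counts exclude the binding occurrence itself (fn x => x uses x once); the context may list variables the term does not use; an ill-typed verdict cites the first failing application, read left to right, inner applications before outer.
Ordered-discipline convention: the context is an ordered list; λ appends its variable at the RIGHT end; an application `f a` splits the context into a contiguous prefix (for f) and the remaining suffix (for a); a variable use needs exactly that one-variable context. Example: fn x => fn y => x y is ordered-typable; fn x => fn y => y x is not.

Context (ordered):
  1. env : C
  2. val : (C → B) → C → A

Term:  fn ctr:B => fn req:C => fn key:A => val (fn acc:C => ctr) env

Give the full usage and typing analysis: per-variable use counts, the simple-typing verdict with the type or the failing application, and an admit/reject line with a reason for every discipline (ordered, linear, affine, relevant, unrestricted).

usage: env: 1; val: 1; ctr (bound): 1; req (bound): 0; key (bound): 0; acc (bound): 0
left-to-right use order: val, ctr, env
typing: the term checks, with type B → C → A → A
ordered: ✗ — req, key, acc left unused
linear: ✗ — req, key, acc left unused
affine: ✓ — env, val, ctr, req, key, acc: no repeats, contraction unneeded
relevant: ✗ — req, key, acc left unused
unrestricted: ✓ — typability at B → C → A → A is all that's needed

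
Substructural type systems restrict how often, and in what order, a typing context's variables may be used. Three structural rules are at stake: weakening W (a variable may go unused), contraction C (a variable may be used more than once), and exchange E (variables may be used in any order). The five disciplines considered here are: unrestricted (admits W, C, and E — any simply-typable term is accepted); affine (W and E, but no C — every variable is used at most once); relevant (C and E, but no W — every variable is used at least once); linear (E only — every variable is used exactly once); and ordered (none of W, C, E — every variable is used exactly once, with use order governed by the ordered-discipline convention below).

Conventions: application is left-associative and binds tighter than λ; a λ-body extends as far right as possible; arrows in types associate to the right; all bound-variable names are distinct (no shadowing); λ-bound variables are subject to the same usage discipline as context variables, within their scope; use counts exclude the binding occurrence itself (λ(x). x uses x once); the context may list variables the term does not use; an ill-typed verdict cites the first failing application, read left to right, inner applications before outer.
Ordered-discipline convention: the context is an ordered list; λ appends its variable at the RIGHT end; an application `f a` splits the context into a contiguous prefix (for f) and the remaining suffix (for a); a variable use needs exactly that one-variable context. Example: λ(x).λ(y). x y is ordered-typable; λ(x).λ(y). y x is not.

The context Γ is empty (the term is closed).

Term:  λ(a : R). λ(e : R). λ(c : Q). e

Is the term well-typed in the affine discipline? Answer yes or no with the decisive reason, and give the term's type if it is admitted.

yes — none of a, e, c used more than once; term : R → R → Q → R
use counts: a (bound) ×0, e (bound) ×1, c (bound) ×0
uses in reading order: e
typing: the term checks, with type R → R → Q → R
all disciplines: ordered ✗ · linear ✗ · affine ✓ · relevant ✗ · unrestricted ✓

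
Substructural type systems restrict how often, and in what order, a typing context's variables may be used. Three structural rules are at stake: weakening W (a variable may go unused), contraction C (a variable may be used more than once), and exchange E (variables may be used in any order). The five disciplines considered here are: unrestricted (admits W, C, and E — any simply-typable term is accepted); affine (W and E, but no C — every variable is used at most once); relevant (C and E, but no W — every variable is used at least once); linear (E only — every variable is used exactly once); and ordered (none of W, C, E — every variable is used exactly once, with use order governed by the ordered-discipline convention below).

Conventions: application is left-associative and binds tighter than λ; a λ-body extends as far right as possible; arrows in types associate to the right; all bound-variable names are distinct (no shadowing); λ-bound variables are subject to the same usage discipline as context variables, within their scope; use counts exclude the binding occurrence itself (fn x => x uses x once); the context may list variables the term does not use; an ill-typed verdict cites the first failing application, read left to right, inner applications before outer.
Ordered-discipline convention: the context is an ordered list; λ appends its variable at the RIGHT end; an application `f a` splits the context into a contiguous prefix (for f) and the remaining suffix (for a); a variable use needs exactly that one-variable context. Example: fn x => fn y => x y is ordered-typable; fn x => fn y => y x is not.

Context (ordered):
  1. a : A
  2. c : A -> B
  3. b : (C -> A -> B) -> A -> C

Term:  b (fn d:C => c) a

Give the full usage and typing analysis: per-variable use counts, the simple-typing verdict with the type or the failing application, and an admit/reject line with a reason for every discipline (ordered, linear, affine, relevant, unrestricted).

variable uses: a=1, c=1, b=1, d (bound)=0
uses in reading order: b, c, a
typing: the term checks, with type C
ordered: ✗ — d never used (weakening)
linear: ✗ — d never used (weakening)
affine: ✓ — at most one use each (a, c, b, d)
relevant: ✗ — d never used (weakening)
unrestricted: ✓ — type-checks (C) and nothing is barred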